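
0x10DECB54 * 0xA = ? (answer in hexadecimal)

0xA8B3F148

Multiply each base-16 digit by 10, carrying:
  4×10 = 40 → write 8 carry 2
  5×10+2 = 52 → write 4 carry 3
  B×10+3 = 113 → write 1 carry 7
  C×10+7 = 127 → write F carry 7
  E×10+7 = 147 → write 3 carry 9
  D×10+9 = 139 → write B carry 8
  0×10+8 = 8 → write 8
  1×10 = 10 → write A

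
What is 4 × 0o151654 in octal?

0o647260

Multiply each base-8 digit by 4, carrying:
  4×4 = 16 → write 0 carry 2
  5×4+2 = 22 → write 6 carry 2
  6×4+2 = 26 → write 2 carry 3
  1×4+3 = 7 → write 7
  5×4 = 20 → write 4 carry 2
  1×4+2 = 6 → write 6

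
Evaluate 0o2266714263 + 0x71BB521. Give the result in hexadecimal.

0o2266714263 = 0x12DB98B3 in hexadecimal.
Add column by column in base 16, right to left:
  3+1 = 4
  B+2 = D
  8+5 = D
  9+B = 4 carry 1
  B+B+1 = 7 carry 1
  D+1+1 = F
  2+7 = 9
  1+0 = 1

0x19F74DD4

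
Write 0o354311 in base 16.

Each octal digit is 3 bits: 3=011 5=101 4=100 3=011 1=001 1=001.
Group the bits into nibbles: 0001 1101 1000 1100 1001 → 1D8C9.

0x1D8C9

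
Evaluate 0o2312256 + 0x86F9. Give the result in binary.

0b10100001101110100111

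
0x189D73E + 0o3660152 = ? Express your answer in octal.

0x189D73E = 0o142353476 in octal.
Add column by column in base 8, right to left:
  6+2 = 0 carry 1
  7+5+1 = 5 carry 1
  4+1+1 = 6
  3+0 = 3
  5+6 = 3 carry 1
  3+6+1 = 2 carry 1
  2+3+1 = 6
  4+0 = 4
  1+0 = 1

0o146233650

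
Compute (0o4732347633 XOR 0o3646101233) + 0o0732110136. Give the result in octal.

0o10126356536

First 0o4732347633 XOR 0o3646101233 = 0o7174246400.
Add column by column in base 8, right to left:
  0+6 = 6
  0+3 = 3
  4+1 = 5
  6+0 = 6
  4+1 = 5
  2+1 = 3
  4+2 = 6
  7+3 = 2 carry 1
  1+7+1 = 1 carry 1
  7+0+1 = 0 carry 1
  final carry 1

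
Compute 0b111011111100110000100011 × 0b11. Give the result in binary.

Multiply each base-2 digit by 3, carrying:
  1×3 = 3 → write 1 carry 1
  1×3+1 = 4 → write 0 carry 2
  0×3+2 = 2 → write 0 carry 1
  0×3+1 = 1 → write 1
  0×3 = 0 → write 0
  1×3 = 3 → write 1 carry 1
  0×3+1 = 1 → write 1
  0×3 = 0 → write 0
  0×3 = 0 → write 0
  0×3 = 0 → write 0
  1×3 = 3 → write 1 carry 1
  1×3+1 = 4 → write 0 carry 2
  0×3+2 = 2 → write 0 carry 1
  0×3+1 = 1 → write 1
  1×3 = 3 → write 1 carry 1
  1×3+1 = 4 → write 0 carry 2
  1×3+2 = 5 → write 1 carry 2
  1×3+2 = 5 → write 1 carry 2
  1×3+2 = 5 → write 1 carry 2
  1×3+2 = 5 → write 1 carry 2
  0×3+2 = 2 → write 0 carry 1
  1×3+1 = 4 → write 0 carry 2
  1×3+2 = 5 → write 1 carry 2
  1×3+2 = 5 → write 1 carry 2
  remaining carry: 10

0b10110011110110010001101001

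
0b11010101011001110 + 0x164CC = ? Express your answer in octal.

0b11010101011001110 = 0o325316 in octal.
0x164CC = 0o262314 in octal.
Add column by column in base 8, right to left:
  6+4 = 2 carry 1
  1+1+1 = 3
  3+3 = 6
  5+2 = 7
  2+6 = 0 carry 1
  3+2+1 = 6

0o607632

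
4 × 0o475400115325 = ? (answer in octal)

0o2366000465524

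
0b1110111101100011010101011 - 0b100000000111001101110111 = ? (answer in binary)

0b1010111100101001100110100

Subtract column by column in base 2:
  1-1 → 0
  1-1 → 0
  0-1 → 1 (borrow)
  1-0-1 → 0
  0-1 → 1 (borrow)
  1-1-1 → 1 (borrow)
  0-1-1 → 0 (borrow)
  1-0-1 → 0
  0-1 → 1 (borrow)
  1-1-1 → 1 (borrow)
  1-0-1 → 0
  0-0 → 0
  0-1 → 1 (borrow)
  0-1-1 → 0 (borrow)
  1-1-1 → 1 (borrow)
  1-0-1 → 0
  0-0 → 0
  1-0 → 1
  1-0 → 1
  1-0 → 1
  1-0 → 1
  0-0 → 0
  1-0 → 1
  1-1 → 0
  1-0 → 1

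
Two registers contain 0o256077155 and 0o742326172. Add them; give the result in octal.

Add column by column in base 8, right to left:
  5+2 = 7
  5+7 = 4 carry 1
  1+1+1 = 3
  7+6 = 5 carry 1
  7+2+1 = 2 carry 1
  0+3+1 = 4
  6+2 = 0 carry 1
  5+4+1 = 2 carry 1
  2+7+1 = 2 carry 1
  final carry 1

0o1220425347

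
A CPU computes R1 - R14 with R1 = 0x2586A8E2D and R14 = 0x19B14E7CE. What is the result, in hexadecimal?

0xBD55A65F

Subtract column by column in base 16:
  D-E → F (borrow)
  2-C-1 → 5 (borrow)
  E-7-1 → 6
  8-E → A (borrow)
  A-4-1 → 5
  6-1 → 5
  8-B → D (borrow)
  5-9-1 → B (borrow)
  2-1-1 → 0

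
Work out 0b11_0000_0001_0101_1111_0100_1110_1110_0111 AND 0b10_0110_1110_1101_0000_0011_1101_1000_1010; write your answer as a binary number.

0b1000000000010100000000110010000010

AND bit by bit (1 only where both bits are 1):
  1100000001010111110100111011100111
& 1001101110110100000011110110001010
= 1000000000010100000000110010000010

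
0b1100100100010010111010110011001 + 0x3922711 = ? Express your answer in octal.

0o15006716252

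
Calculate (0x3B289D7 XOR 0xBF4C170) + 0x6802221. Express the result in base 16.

0xEC66AC8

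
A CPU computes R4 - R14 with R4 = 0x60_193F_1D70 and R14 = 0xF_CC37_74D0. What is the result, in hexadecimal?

0x504D07A8A0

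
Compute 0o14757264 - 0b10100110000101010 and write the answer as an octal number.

0b10100110000101010 = 0o246052 in octal.
Subtract column by column in base 8:
  4-2 → 2
  6-5 → 1
  2-0 → 2
  7-6 → 1
  5-4 → 1
  7-2 → 5
  4-0 → 4
  1-0 → 1

0o14511212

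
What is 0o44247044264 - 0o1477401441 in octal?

Subtract column by column in base 8:
  4-1 → 3
  6-4 → 2
  2-4 → 6 (borrow)
  4-1-1 → 2
  4-0 → 4
  0-4 → 4 (borrow)
  7-7-1 → 7 (borrow)
  4-7-1 → 4 (borrow)
  2-4-1 → 5 (borrow)
  4-1-1 → 2
  4-0 → 4

0o42547442623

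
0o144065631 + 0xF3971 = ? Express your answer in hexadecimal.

0o144065631 = 0x1906B99 in hexadecimal.
Add column by column in base 16, right to left:
  9+1 = A
  9+7 = 0 carry 1
  B+9+1 = 5 carry 1
  6+3+1 = A
  0+F = F
  9+0 = 9
  1+0 = 1

0x19FA50A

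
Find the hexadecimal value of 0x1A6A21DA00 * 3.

0x4F3E658E00

Multiply each base-16 digit by 3, carrying:
  0×3 = 0 → write 0
  0×3 = 0 → write 0
  A×3 = 30 → write E carry 1
  D×3+1 = 40 → write 8 carry 2
  1×3+2 = 5 → write 5
  2×3 = 6 → write 6
  A×3 = 30 → write E carry 1
  6×3+1 = 19 → write 3 carry 1
  A×3+1 = 31 → write F carry 1
  1×3+1 = 4 → write 4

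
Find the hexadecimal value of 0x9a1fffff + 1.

0x9a200000

The trailing 5 digits are F (max in base 16), so adding 1 cascades: they roll to 0 and the next digit up increments.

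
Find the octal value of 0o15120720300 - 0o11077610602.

Subtract column by column in base 8:
  0-2 → 6 (borrow)
  0-0-1 → 7 (borrow)
  3-6-1 → 4 (borrow)
  0-0-1 → 7 (borrow)
  2-1-1 → 0
  7-6 → 1
  0-7 → 1 (borrow)
  2-7-1 → 2 (borrow)
  1-0-1 → 0
  5-1 → 4
  1-1 → 0

0o4021107476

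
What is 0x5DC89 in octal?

Expand each hex digit to 4 bits: 5=0101 D=1101 C=1100 8=1000 9=1001.
Group the bits in threes: 001 011 101 110 010 001 001 → 1356211.

0o1356211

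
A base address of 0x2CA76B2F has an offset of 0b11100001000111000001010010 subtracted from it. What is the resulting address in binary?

0x2CA76B2F = 0b101100101001110110101100101111 in binary.
Subtract column by column in base 2:
  1-0 → 1
  1-1 → 0
  1-0 → 1
  1-0 → 1
  0-1 → 1 (borrow)
  1-0-1 → 0
  0-1 → 1 (borrow)
  0-0-1 → 1 (borrow)
  1-0-1 → 0
  1-0 → 1
  0-0 → 0
  1-0 → 1
  0-1 → 1 (borrow)
  1-1-1 → 1 (borrow)
  1-1-1 → 1 (borrow)
  0-0-1 → 1 (borrow)
  1-0-1 → 0
  1-0 → 1
  1-1 → 0
  0-0 → 0
  0-0 → 0
  1-0 → 1
  0-0 → 0
  1-1 → 0
  0-1 → 1 (borrow)
  0-1-1 → 0 (borrow)
  1-0-1 → 0
  1-0 → 1
  0-0 → 0
  1-0 → 1

0b101001001000101111101011011101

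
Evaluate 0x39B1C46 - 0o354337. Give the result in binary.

0b11100110010100001101100111

0x39B1C46 = 0b11100110110001110001000110 in binary.
0o354337 = 0b11101100011011111 in binary.
Subtract column by column in base 2:
  0-1 → 1 (borrow)
  1-1-1 → 1 (borrow)
  1-1-1 → 1 (borrow)
  0-1-1 → 0 (borrow)
  0-1-1 → 0 (borrow)
  0-0-1 → 1 (borrow)
  1-1-1 → 1 (borrow)
  0-1-1 → 0 (borrow)
  0-0-1 → 1 (borrow)
  0-0-1 → 1 (borrow)
  1-0-1 → 0
  1-1 → 0
  1-1 → 0
  0-0 → 0
  0-1 → 1 (borrow)
  0-1-1 → 0 (borrow)
  1-1-1 → 1 (borrow)
  1-0-1 → 0
  0-0 → 0
  1-0 → 1
  1-0 → 1
  0-0 → 0
  0-0 → 0
  1-0 → 1
  1-0 → 1
  1-0 → 1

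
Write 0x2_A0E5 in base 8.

0o520345

Expand each hex digit to 4 bits: 2=0010 A=1010 0=0000 E=1110 5=0101.
Group the bits in threes: 101 010 000 011 100 101 → 520345.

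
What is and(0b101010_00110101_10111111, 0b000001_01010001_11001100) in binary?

AND bit by bit (1 only where both bits are 1):
  1010100011010110111111
& 0000010101000111001100
= 0000000001000110001100

0b0000000001000110001100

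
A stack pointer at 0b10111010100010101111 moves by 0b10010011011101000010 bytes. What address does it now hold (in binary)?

0b101001101111111110001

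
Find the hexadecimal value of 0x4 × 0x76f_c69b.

0x1dbf1a6c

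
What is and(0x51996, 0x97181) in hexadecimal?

0x11180

AND each hex digit independently (no carries):
  5&9=1, 1&7=1, 9&1=1, 9&8=8, 6&1=0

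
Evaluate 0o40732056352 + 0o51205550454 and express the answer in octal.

0o112137627026

Add column by column in base 8, right to left:
  2+4 = 6
  5+5 = 2 carry 1
  3+4+1 = 0 carry 1
  6+0+1 = 7
  5+5 = 2 carry 1
  0+5+1 = 6
  2+5 = 7
  3+0 = 3
  7+2 = 1 carry 1
  0+1+1 = 2
  4+5 = 1 carry 1
  final carry 1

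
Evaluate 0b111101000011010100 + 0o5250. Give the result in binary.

0b111101101101111100

0o5250 = 0b101010101000 in binary.
Add column by column in base 2, right to left:
  0+0 = 0
  0+0 = 0
  1+0 = 1
  0+1 = 1
  1+0 = 1
  0+1 = 1
  1+0 = 1
  1+1 = 0 carry 1
  0+0+1 = 1
  0+1 = 1
  0+0 = 0
  0+1 = 1
  1+0 = 1
  0+0 = 0
  1+0 = 1
  1+0 = 1
  1+0 = 1
  1+0 = 1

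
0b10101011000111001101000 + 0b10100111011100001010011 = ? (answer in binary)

Add column by column in base 2, right to left:
  0+1 = 1
  0+1 = 1
  0+0 = 0
  1+0 = 1
  0+1 = 1
  1+0 = 1
  1+1 = 0 carry 1
  0+0+1 = 1
  0+0 = 0
  1+0 = 1
  1+0 = 1
  1+1 = 0 carry 1
  0+1+1 = 0 carry 1
  0+1+1 = 0 carry 1
  0+0+1 = 1
  1+1 = 0 carry 1
  1+1+1 = 1 carry 1
  0+1+1 = 0 carry 1
  1+0+1 = 0 carry 1
  0+0+1 = 1
  1+1 = 0 carry 1
  0+0+1 = 1
  1+1 = 0 carry 1
  final carry 1

0b101010010100011010111011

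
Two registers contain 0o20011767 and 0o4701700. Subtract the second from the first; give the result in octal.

0o13110067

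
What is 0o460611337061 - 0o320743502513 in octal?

0o137645634346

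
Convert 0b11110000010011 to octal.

Group the bits in threes: 011 110 000 010 011 → 36023.

0o36023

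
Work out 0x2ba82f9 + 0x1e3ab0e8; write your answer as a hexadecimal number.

0x20f533e1

Add column by column in base 16, right to left:
  9+8 = 1 carry 1
  f+e+1 = e carry 1
  2+0+1 = 3
  8+b = 3 carry 1
  a+a+1 = 5 carry 1
  b+3+1 = f
  2+e = 0 carry 1
  0+1+1 = 2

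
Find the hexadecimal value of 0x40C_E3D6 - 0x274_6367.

Subtract column by column in base 16:
  6-7 → F (borrow)
  D-6-1 → 6
  3-3 → 0
  E-6 → 8
  C-4 → 8
  0-7 → 9 (borrow)
  4-2-1 → 1

0x198806F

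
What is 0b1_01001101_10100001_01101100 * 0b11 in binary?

0b11111010001110010001000100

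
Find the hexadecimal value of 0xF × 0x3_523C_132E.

Multiply each base-16 digit by 15, carrying:
  E×15 = 210 → write 2 carry 13
  2×15+13 = 43 → write B carry 2
  3×15+2 = 47 → write F carry 2
  1×15+2 = 17 → write 1 carry 1
  C×15+1 = 181 → write 5 carry 11
  3×15+11 = 56 → write 8 carry 3
  2×15+3 = 33 → write 1 carry 2
  5×15+2 = 77 → write D carry 4
  3×15+4 = 49 → write 1 carry 3
  remaining carry: 3

0x31D1851FB2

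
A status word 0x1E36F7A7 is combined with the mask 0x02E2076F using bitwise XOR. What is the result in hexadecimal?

0x1CD4F0C8

XOR each hex digit independently (no carries):
  1^0=1, E^2=C, 3^E=D, 6^2=4, F^0=F, 7^7=0, A^6=C, 7^F=8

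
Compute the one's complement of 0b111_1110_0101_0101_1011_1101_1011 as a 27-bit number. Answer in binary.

0b000000110101010010000100100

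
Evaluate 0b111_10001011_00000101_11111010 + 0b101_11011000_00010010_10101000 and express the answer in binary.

Add column by column in base 2, right to left:
  0+0 = 0
  1+0 = 1
  0+0 = 0
  1+1 = 0 carry 1
  1+0+1 = 0 carry 1
  1+1+1 = 1 carry 1
  1+0+1 = 0 carry 1
  1+1+1 = 1 carry 1
  1+0+1 = 0 carry 1
  0+1+1 = 0 carry 1
  1+0+1 = 0 carry 1
  0+0+1 = 1
  0+1 = 1
  0+0 = 0
  0+0 = 0
  0+0 = 0
  1+0 = 1
  1+0 = 1
  0+0 = 0
  1+1 = 0 carry 1
  0+1+1 = 0 carry 1
  0+0+1 = 1
  0+1 = 1
  1+1 = 0 carry 1
  1+1+1 = 1 carry 1
  1+0+1 = 0 carry 1
  1+1+1 = 1 carry 1
  final carry 1

0b1101011000110001100010100010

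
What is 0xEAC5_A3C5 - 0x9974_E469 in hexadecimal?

0x5150BF5C

Subtract column by column in base 16:
  5-9 → C (borrow)
  C-6-1 → 5
  3-4 → F (borrow)
  A-E-1 → B (borrow)
  5-4-1 → 0
  C-7 → 5
  A-9 → 1
  E-9 → 5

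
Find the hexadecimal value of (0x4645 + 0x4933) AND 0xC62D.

0x8628

Add column by column in base 16, right to left:
  5+3 = 8
  4+3 = 7
  6+9 = F
  4+4 = 8
Sum = 0x8F78; now AND with 0xC62D:
  8&C=8, F&6=6, 7&2=2, 8&D=8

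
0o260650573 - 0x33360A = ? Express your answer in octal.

0o244015561

0x33360A = 0o14633012 in octal.
Subtract column by column in base 8:
  3-2 → 1
  7-1 → 6
  5-0 → 5
  0-3 → 5 (borrow)
  5-3-1 → 1
  6-6 → 0
  0-4 → 4 (borrow)
  6-1-1 → 4
  2-0 → 2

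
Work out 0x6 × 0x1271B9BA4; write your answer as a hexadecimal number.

Multiply each base-16 digit by 6, carrying:
  4×6 = 24 → write 8 carry 1
  A×6+1 = 61 → write D carry 3
  B×6+3 = 69 → write 5 carry 4
  9×6+4 = 58 → write A carry 3
  B×6+3 = 69 → write 5 carry 4
  1×6+4 = 10 → write A
  7×6 = 42 → write A carry 2
  2×6+2 = 14 → write E
  1×6 = 6 → write 6

0x6EAA5A5D8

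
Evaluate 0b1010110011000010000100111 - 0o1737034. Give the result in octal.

0b1010110011000010000100111 = 0o126302047 in octal.
Subtract column by column in base 8:
  7-4 → 3
  4-3 → 1
  0-0 → 0
  2-7 → 3 (borrow)
  0-3-1 → 4 (borrow)
  3-7-1 → 3 (borrow)
  6-1-1 → 4
  2-0 → 2
  1-0 → 1

0o124343013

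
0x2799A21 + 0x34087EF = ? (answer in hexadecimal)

Add column by column in base 16, right to left:
  1+F = 0 carry 1
  2+E+1 = 1 carry 1
  A+7+1 = 2 carry 1
  9+8+1 = 2 carry 1
  9+0+1 = A
  7+4 = B
  2+3 = 5

0x5BA2210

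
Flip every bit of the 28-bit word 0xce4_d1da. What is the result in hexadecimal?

0x31b2e25

Each hex digit d becomes f−d:
  c→3, e→1, 4→b, d→2, 1→e, d→2, a→5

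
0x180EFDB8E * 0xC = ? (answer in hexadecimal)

0x120B3E4AA8

Multiply each base-16 digit by 12, carrying:
  E×12 = 168 → write 8 carry 10
  8×12+10 = 106 → write A carry 6
  B×12+6 = 138 → write A carry 8
  D×12+8 = 164 → write 4 carry 10
  F×12+10 = 190 → write E carry 11
  E×12+11 = 179 → write 3 carry 11
  0×12+11 = 11 → write B
  8×12 = 96 → write 0 carry 6
  1×12+6 = 18 → write 2 carry 1
  remaining carry: 1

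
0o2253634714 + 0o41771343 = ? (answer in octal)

0o2315626257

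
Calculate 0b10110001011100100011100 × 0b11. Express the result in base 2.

0b1000010100010101101010100

Multiply each base-2 digit by 3, carrying:
  0×3 = 0 → write 0
  0×3 = 0 → write 0
  1×3 = 3 → write 1 carry 1
  1×3+1 = 4 → write 0 carry 2
  1×3+2 = 5 → write 1 carry 2
  0×3+2 = 2 → write 0 carry 1
  0×3+1 = 1 → write 1
  0×3 = 0 → write 0
  1×3 = 3 → write 1 carry 1
  0×3+1 = 1 → write 1
  0×3 = 0 → write 0
  1×3 = 3 → write 1 carry 1
  1×3+1 = 4 → write 0 carry 2
  1×3+2 = 5 → write 1 carry 2
  0×3+2 = 2 → write 0 carry 1
  1×3+1 = 4 → write 0 carry 2
  0×3+2 = 2 → write 0 carry 1
  0×3+1 = 1 → write 1
  0×3 = 0 → write 0
  1×3 = 3 → write 1 carry 1
  1×3+1 = 4 → write 0 carry 2
  0×3+2 = 2 → write 0 carry 1
  1×3+1 = 4 → write 0 carry 2
  remaining carry: 10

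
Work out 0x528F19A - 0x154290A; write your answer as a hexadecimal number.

Subtract column by column in base 16:
  A-A → 0
  9-0 → 9
  1-9 → 8 (borrow)
  F-2-1 → C
  8-4 → 4
  2-5 → D (borrow)
  5-1-1 → 3

0x3D4C890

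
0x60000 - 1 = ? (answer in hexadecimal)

The trailing 4 digits are 0, so subtracting 1 borrows through: they become F and the next digit up decrements.

0x5FFFF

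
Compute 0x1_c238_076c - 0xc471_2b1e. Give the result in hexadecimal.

0xfdc6dc4e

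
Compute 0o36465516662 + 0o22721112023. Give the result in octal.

0o61406630705

Add column by column in base 8, right to left:
  2+3 = 5
  6+2 = 0 carry 1
  6+0+1 = 7
  6+2 = 0 carry 1
  1+1+1 = 3
  5+1 = 6
  5+1 = 6
  6+2 = 0 carry 1
  4+7+1 = 4 carry 1
  6+2+1 = 1 carry 1
  3+2+1 = 6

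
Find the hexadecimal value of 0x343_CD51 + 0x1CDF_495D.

Add column by column in base 16, right to left:
  1+D = E
  5+5 = A
  D+9 = 6 carry 1
  C+4+1 = 1 carry 1
  3+F+1 = 3 carry 1
  4+D+1 = 2 carry 1
  3+C+1 = 0 carry 1
  0+1+1 = 2

0x202316AE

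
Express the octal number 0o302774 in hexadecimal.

Each octal digit is 3 bits: 3=011 0=000 2=010 7=111 7=111 4=100.
Group the bits into nibbles: 0001 1000 0101 1111 1100 → 185fc.

0x185fc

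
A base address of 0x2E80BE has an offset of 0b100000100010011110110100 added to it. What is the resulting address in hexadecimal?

0xB0A872

0b100000100010011110110100 = 0x8227B4 in hexadecimal.
Add column by column in base 16, right to left:
  E+4 = 2 carry 1
  B+B+1 = 7 carry 1
  0+7+1 = 8
  8+2 = A
  E+2 = 0 carry 1
  2+8+1 = B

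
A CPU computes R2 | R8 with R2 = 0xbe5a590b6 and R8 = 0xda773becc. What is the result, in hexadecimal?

OR each hex digit independently (no carries):
  b|d=f, e|a=e, 5|7=7, a|7=f, 5|3=7, 9|b=b, 0|e=e, b|c=f, 6|c=e

0xfe7f7befe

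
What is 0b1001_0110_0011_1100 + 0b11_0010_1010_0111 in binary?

0b1100100011100011

Add column by column in base 2, right to left:
  0+1 = 1
  0+1 = 1
  1+1 = 0 carry 1
  1+0+1 = 0 carry 1
  1+0+1 = 0 carry 1
  1+1+1 = 1 carry 1
  0+0+1 = 1
  0+1 = 1
  0+0 = 0
  1+1 = 0 carry 1
  1+0+1 = 0 carry 1
  0+0+1 = 1
  1+1 = 0 carry 1
  0+1+1 = 0 carry 1
  0+0+1 = 1
  1+0 = 1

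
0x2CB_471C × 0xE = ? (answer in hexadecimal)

Multiply each base-16 digit by 14, carrying:
  C×14 = 168 → write 8 carry 10
  1×14+10 = 24 → write 8 carry 1
  7×14+1 = 99 → write 3 carry 6
  4×14+6 = 62 → write E carry 3
  B×14+3 = 157 → write D carry 9
  C×14+9 = 177 → write 1 carry 11
  2×14+11 = 39 → write 7 carry 2
  remaining carry: 2

0x271DE388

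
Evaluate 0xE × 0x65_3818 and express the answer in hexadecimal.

Multiply each base-16 digit by 14, carrying:
  8×14 = 112 → write 0 carry 7
  1×14+7 = 21 → write 5 carry 1
  8×14+1 = 113 → write 1 carry 7
  3×14+7 = 49 → write 1 carry 3
  5×14+3 = 73 → write 9 carry 4
  6×14+4 = 88 → write 8 carry 5
  remaining carry: 5

0x5891150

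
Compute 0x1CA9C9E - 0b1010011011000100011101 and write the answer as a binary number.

0b1101000001110101110000001

0x1CA9C9E = 0b1110010101001110010011110 in binary.
Subtract column by column in base 2:
  0-1 → 1 (borrow)
  1-0-1 → 0
  1-1 → 0
  1-1 → 0
  1-1 → 0
  0-0 → 0
  0-0 → 0
  1-0 → 1
  0-1 → 1 (borrow)
  0-0-1 → 1 (borrow)
  1-0-1 → 0
  1-0 → 1
  1-1 → 0
  0-1 → 1 (borrow)
  0-0-1 → 1 (borrow)
  1-1-1 → 1 (borrow)
  0-1-1 → 0 (borrow)
  1-0-1 → 0
  0-0 → 0
  1-1 → 0
  0-0 → 0
  0-1 → 1 (borrow)
  1-0-1 → 0
  1-0 → 1
  1-0 → 1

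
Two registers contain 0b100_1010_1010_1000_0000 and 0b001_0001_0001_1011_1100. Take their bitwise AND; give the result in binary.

AND bit by bit (1 only where both bits are 1):
  1001010101010000000
& 0010001000110111100
= 0000000000010000000

0b0000000000010000000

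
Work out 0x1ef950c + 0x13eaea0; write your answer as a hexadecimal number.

0x32e43ac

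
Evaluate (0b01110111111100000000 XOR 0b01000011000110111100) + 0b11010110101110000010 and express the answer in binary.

First 0b01110111111100000000 XOR 0b01000011000110111100 = 0b00110100111010111100.
Add column by column in base 2, right to left:
  0+0 = 0
  0+1 = 1
  1+0 = 1
  1+0 = 1
  1+0 = 1
  1+0 = 1
  0+0 = 0
  1+1 = 0 carry 1
  0+1+1 = 0 carry 1
  1+1+1 = 1 carry 1
  1+0+1 = 0 carry 1
  1+1+1 = 1 carry 1
  0+0+1 = 1
  0+1 = 1
  1+1 = 0 carry 1
  0+0+1 = 1
  1+1 = 0 carry 1
  1+0+1 = 0 carry 1
  0+1+1 = 0 carry 1
  0+1+1 = 0 carry 1
  final carry 1

0b100001011101000111110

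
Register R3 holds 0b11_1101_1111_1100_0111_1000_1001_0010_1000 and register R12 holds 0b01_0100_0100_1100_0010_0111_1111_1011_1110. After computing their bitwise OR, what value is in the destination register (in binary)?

0b1111011111110001111111111110111110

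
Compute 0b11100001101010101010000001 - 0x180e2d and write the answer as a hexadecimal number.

0x36e9c54

0b11100001101010101010000001 = 0x386aa81 in hexadecimal.
Subtract column by column in base 16:
  1-d → 4 (borrow)
  8-2-1 → 5
  a-e → c (borrow)
  a-0-1 → 9
  6-8 → e (borrow)
  8-1-1 → 6
  3-0 → 3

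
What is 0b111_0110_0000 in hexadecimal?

0x760

Group the bits into nibbles: 0111 0110 0000 → 760.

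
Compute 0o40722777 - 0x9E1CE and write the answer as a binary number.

0o40722777 = 0b100000111010010111111111 in binary.
0x9E1CE = 0b10011110000111001110 in binary.
Subtract column by column in base 2:
  1-0 → 1
  1-1 → 0
  1-1 → 0
  1-1 → 0
  1-0 → 1
  1-0 → 1
  1-1 → 0
  1-1 → 0
  1-1 → 0
  0-0 → 0
  1-0 → 1
  0-0 → 0
  0-0 → 0
  1-1 → 0
  0-1 → 1 (borrow)
  1-1-1 → 1 (borrow)
  1-1-1 → 1 (borrow)
  1-0-1 → 0
  0-0 → 0
  0-1 → 1 (borrow)
  0-0-1 → 1 (borrow)
  0-0-1 → 1 (borrow)
  0-0-1 → 1 (borrow)
  1-0-1 → 0

0b11110011100010000110001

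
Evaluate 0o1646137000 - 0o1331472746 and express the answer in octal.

0o314444032

Subtract column by column in base 8:
  0-6 → 2 (borrow)
  0-4-1 → 3 (borrow)
  0-7-1 → 0 (borrow)
  7-2-1 → 4
  3-7 → 4 (borrow)
  1-4-1 → 4 (borrow)
  6-1-1 → 4
  4-3 → 1
  6-3 → 3
  1-1 → 0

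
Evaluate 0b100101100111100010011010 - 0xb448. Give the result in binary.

0b100101011100010001010010

0xb448 = 0b1011010001001000 in binary.
Subtract column by column in base 2:
  0-0 → 0
  1-0 → 1
  0-0 → 0
  1-1 → 0
  1-0 → 1
  0-0 → 0
  0-1 → 1 (borrow)
  1-0-1 → 0
  0-0 → 0
  0-0 → 0
  0-1 → 1 (borrow)
  1-0-1 → 0
  1-1 → 0
  1-1 → 0
  1-0 → 1
  0-1 → 1 (borrow)
  0-0-1 → 1 (borrow)
  1-0-1 → 0
  1-0 → 1
  0-0 → 0
  1-0 → 1
  0-0 → 0
  0-0 → 0
  1-0 → 1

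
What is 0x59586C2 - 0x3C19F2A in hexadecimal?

0x1D3E798

Subtract column by column in base 16:
  2-A → 8 (borrow)
  C-2-1 → 9
  6-F → 7 (borrow)
  8-9-1 → E (borrow)
  5-1-1 → 3
  9-C → D (borrow)
  5-3-1 → 1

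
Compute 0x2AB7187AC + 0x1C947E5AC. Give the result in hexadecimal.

Add column by column in base 16, right to left:
  C+C = 8 carry 1
  A+A+1 = 5 carry 1
  7+5+1 = D
  8+E = 6 carry 1
  1+7+1 = 9
  7+4 = B
  B+9 = 4 carry 1
  A+C+1 = 7 carry 1
  2+1+1 = 4

0x474B96D58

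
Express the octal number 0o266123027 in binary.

0b10110110001010011000010111

Each octal digit is 3 bits: 2=010 6=110 6=110 1=001 2=010 3=011 0=000 2=010 7=111.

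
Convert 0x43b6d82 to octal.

0o416666602

Expand each hex digit to 4 bits: 4=0100 3=0011 b=1011 6=0110 d=1101 8=1000 2=0010.
Group the bits in threes: 100 001 110 110 110 110 110 000 010 → 416666602.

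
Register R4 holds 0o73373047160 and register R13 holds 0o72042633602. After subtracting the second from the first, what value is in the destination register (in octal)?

Subtract column by column in base 8:
  0-2 → 6 (borrow)
  6-0-1 → 5
  1-6 → 3 (borrow)
  7-3-1 → 3
  4-3 → 1
  0-6 → 2 (borrow)
  3-2-1 → 0
  7-4 → 3
  3-0 → 3
  3-2 → 1
  7-7 → 0

0o1330213356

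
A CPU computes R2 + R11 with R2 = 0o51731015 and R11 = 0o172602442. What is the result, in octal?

0o244533457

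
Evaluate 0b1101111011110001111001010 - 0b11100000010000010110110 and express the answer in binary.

0b1010011011100001100010100

Subtract column by column in base 2:
  0-0 → 0
  1-1 → 0
  0-1 → 1 (borrow)
  1-0-1 → 0
  0-1 → 1 (borrow)
  0-1-1 → 0 (borrow)
  1-0-1 → 0
  1-1 → 0
  1-0 → 1
  1-0 → 1
  0-0 → 0
  0-0 → 0
  0-0 → 0
  1-1 → 0
  1-0 → 1
  1-0 → 1
  1-0 → 1
  0-0 → 0
  1-0 → 1
  1-0 → 1
  1-1 → 0
  1-1 → 0
  0-1 → 1 (borrow)
  1-0-1 → 0
  1-0 → 1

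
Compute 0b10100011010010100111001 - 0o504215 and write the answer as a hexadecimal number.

0x4F1CAC

0b10100011010010100111001 = 0x51A539 in hexadecimal.
0o504215 = 0x2888D in hexadecimal.
Subtract column by column in base 16:
  9-D → C (borrow)
  3-8-1 → A (borrow)
  5-8-1 → C (borrow)
  A-8-1 → 1
  1-2 → F (borrow)
  5-0-1 → 4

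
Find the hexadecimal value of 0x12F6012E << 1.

1 bits is not a whole number of base-16 digits; in binary: 10010111101100000000100101110 << 1 = 100101111011000000001001011100.

0x25EC025C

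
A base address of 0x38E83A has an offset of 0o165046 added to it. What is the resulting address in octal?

0x38E83A = 0o16164072 in octal.
Add column by column in base 8, right to left:
  2+6 = 0 carry 1
  7+4+1 = 4 carry 1
  0+0+1 = 1
  4+5 = 1 carry 1
  6+6+1 = 5 carry 1
  1+1+1 = 3
  6+0 = 6
  1+0 = 1

0o16351140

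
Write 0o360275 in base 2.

0b11110000010111101

Each octal digit is 3 bits: 3=011 6=110 0=000 2=010 7=111 5=101.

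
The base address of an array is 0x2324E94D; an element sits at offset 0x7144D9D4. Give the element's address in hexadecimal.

Add column by column in base 16, right to left:
  D+4 = 1 carry 1
  4+D+1 = 2 carry 1
  9+9+1 = 3 carry 1
  E+D+1 = C carry 1
  4+4+1 = 9
  2+4 = 6
  3+1 = 4
  2+7 = 9

0x9469C321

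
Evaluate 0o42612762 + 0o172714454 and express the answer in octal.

0o235527436

Add column by column in base 8, right to left:
  2+4 = 6
  6+5 = 3 carry 1
  7+4+1 = 4 carry 1
  2+4+1 = 7
  1+1 = 2
  6+7 = 5 carry 1
  2+2+1 = 5
  4+7 = 3 carry 1
  0+1+1 = 2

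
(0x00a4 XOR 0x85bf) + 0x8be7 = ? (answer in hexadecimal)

0x11102

First 0x00a4 XOR 0x85bf = 0x851b.
Add column by column in base 16, right to left:
  b+7 = 2 carry 1
  1+e+1 = 0 carry 1
  5+b+1 = 1 carry 1
  8+8+1 = 1 carry 1
  final carry 1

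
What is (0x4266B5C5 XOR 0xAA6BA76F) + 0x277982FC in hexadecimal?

0x10F8695A6

First 0x4266B5C5 XOR 0xAA6BA76F = 0xE80D12AA.
Add column by column in base 16, right to left:
  A+C = 6 carry 1
  A+F+1 = A carry 1
  2+2+1 = 5
  1+8 = 9
  D+9 = 6 carry 1
  0+7+1 = 8
  8+7 = F
  E+2 = 0 carry 1
  final carry 1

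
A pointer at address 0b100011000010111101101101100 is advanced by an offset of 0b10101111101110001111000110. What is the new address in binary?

Add column by column in base 2, right to left:
  0+0 = 0
  0+1 = 1
  1+1 = 0 carry 1
  1+0+1 = 0 carry 1
  0+0+1 = 1
  1+0 = 1
  1+1 = 0 carry 1
  0+1+1 = 0 carry 1
  1+1+1 = 1 carry 1
  1+1+1 = 1 carry 1
  0+0+1 = 1
  1+0 = 1
  1+0 = 1
  1+1 = 0 carry 1
  1+1+1 = 1 carry 1
  0+1+1 = 0 carry 1
  1+0+1 = 0 carry 1
  0+1+1 = 0 carry 1
  0+1+1 = 0 carry 1
  0+1+1 = 0 carry 1
  0+1+1 = 0 carry 1
  1+1+1 = 1 carry 1
  1+0+1 = 0 carry 1
  0+1+1 = 0 carry 1
  0+0+1 = 1
  0+1 = 1
  1+0 = 1

0b111001000000101111100110010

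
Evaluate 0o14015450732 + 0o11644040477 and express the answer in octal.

Add column by column in base 8, right to left:
  2+7 = 1 carry 1
  3+7+1 = 3 carry 1
  7+4+1 = 4 carry 1
  0+0+1 = 1
  5+4 = 1 carry 1
  4+0+1 = 5
  5+4 = 1 carry 1
  1+4+1 = 6
  0+6 = 6
  4+1 = 5
  1+1 = 2

0o25661511431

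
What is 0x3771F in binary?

0b110111011100011111

Expand each hex digit to 4 bits: 3=0011 7=0111 7=0111 1=0001 F=1111.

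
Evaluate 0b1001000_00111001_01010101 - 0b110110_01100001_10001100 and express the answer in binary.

Subtract column by column in base 2:
  1-0 → 1
  0-0 → 0
  1-1 → 0
  0-1 → 1 (borrow)
  1-0-1 → 0
  0-0 → 0
  1-0 → 1
  0-1 → 1 (borrow)
  1-1-1 → 1 (borrow)
  0-0-1 → 1 (borrow)
  0-0-1 → 1 (borrow)
  1-0-1 → 0
  1-0 → 1
  1-1 → 0
  0-1 → 1 (borrow)
  0-0-1 → 1 (borrow)
  0-0-1 → 1 (borrow)
  0-1-1 → 0 (borrow)
  0-1-1 → 0 (borrow)
  1-0-1 → 0
  0-1 → 1 (borrow)
  0-1-1 → 0 (borrow)
  1-0-1 → 0

0b100011101011111001001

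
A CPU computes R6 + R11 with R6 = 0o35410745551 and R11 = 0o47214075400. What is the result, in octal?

Add column by column in base 8, right to left:
  1+0 = 1
  5+0 = 5
  5+4 = 1 carry 1
  5+5+1 = 3 carry 1
  4+7+1 = 4 carry 1
  7+0+1 = 0 carry 1
  0+4+1 = 5
  1+1 = 2
  4+2 = 6
  5+7 = 4 carry 1
  3+4+1 = 0 carry 1
  final carry 1

0o104625043151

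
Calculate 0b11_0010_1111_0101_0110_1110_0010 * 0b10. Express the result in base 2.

0b110010111101010110111000100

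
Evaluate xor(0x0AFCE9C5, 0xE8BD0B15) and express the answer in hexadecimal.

XOR each hex digit independently (no carries):
  0^E=E, A^8=2, F^B=4, C^D=1, E^0=E, 9^B=2, C^1=D, 5^5=0

0xE241E2D0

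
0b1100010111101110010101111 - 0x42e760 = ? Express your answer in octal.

0o122172517

0b1100010111101110010101111 = 0o142756257 in octal.
0x42e760 = 0o20563540 in octal.
Subtract column by column in base 8:
  7-0 → 7
  5-4 → 1
  2-5 → 5 (borrow)
  6-3-1 → 2
  5-6 → 7 (borrow)
  7-5-1 → 1
  2-0 → 2
  4-2 → 2
  1-0 → 1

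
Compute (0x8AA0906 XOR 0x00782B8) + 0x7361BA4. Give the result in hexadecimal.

First 0x8AA0906 XOR 0x00782B8 = 0x8AD8BBE.
Add column by column in base 16, right to left:
  E+4 = 2 carry 1
  B+A+1 = 6 carry 1
  B+B+1 = 7 carry 1
  8+1+1 = A
  D+6 = 3 carry 1
  A+3+1 = E
  8+7 = F

0xFE3A762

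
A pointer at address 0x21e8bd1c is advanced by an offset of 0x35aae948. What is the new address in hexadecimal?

0x5793a664

Add column by column in base 16, right to left:
  c+8 = 4 carry 1
  1+4+1 = 6
  d+9 = 6 carry 1
  b+e+1 = a carry 1
  8+a+1 = 3 carry 1
  e+a+1 = 9 carry 1
  1+5+1 = 7
  2+3 = 5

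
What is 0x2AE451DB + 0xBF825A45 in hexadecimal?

Add column by column in base 16, right to left:
  B+5 = 0 carry 1
  D+4+1 = 2 carry 1
  1+A+1 = C
  5+5 = A
  4+2 = 6
  E+8 = 6 carry 1
  A+F+1 = A carry 1
  2+B+1 = E

0xEA66AC20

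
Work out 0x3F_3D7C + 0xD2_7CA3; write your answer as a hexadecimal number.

Add column by column in base 16, right to left:
  C+3 = F
  7+A = 1 carry 1
  D+C+1 = A carry 1
  3+7+1 = B
  F+2 = 1 carry 1
  3+D+1 = 1 carry 1
  final carry 1

0x111BA1F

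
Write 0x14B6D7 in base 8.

Expand each hex digit to 4 bits: 1=0001 4=0100 B=1011 6=0110 D=1101 7=0111.
Group the bits in threes: 101 001 011 011 011 010 111 → 5133327.

0o5133327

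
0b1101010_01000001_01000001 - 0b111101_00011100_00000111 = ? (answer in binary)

0b1011010010010100111010

Subtract column by column in base 2:
  1-1 → 0
  0-1 → 1 (borrow)
  0-1-1 → 0 (borrow)
  0-0-1 → 1 (borrow)
  0-0-1 → 1 (borrow)
  0-0-1 → 1 (borrow)
  1-0-1 → 0
  0-0 → 0
  1-0 → 1
  0-0 → 0
  0-1 → 1 (borrow)
  0-1-1 → 0 (borrow)
  0-1-1 → 0 (borrow)
  0-0-1 → 1 (borrow)
  1-0-1 → 0
  0-0 → 0
  0-1 → 1 (borrow)
  1-0-1 → 0
  0-1 → 1 (borrow)
  1-1-1 → 1 (borrow)
  0-1-1 → 0 (borrow)
  1-1-1 → 1 (borrow)
  1-0-1 → 0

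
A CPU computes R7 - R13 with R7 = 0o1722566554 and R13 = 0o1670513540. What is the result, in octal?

0o32053014

Subtract column by column in base 8:
  4-0 → 4
  5-4 → 1
  5-5 → 0
  6-3 → 3
  6-1 → 5
  5-5 → 0
  2-0 → 2
  2-7 → 3 (borrow)
  7-6-1 → 0
  1-1 → 0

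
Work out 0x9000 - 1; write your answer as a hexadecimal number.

The trailing 3 digits are 0, so subtracting 1 borrows through: they become F and the next digit up decrements.

0x8FFF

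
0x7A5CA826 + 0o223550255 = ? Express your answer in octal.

0x7A5CA826 = 0o17227124046 in octal.
Add column by column in base 8, right to left:
  6+5 = 3 carry 1
  4+5+1 = 2 carry 1
  0+2+1 = 3
  4+0 = 4
  2+5 = 7
  1+5 = 6
  7+3 = 2 carry 1
  2+2+1 = 5
  2+2 = 4
  7+0 = 7
  1+0 = 1

0o17452674323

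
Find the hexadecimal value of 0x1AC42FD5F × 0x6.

0xA0991F03A

Multiply each base-16 digit by 6, carrying:
  F×6 = 90 → write A carry 5
  5×6+5 = 35 → write 3 carry 2
  D×6+2 = 80 → write 0 carry 5
  F×6+5 = 95 → write F carry 5
  2×6+5 = 17 → write 1 carry 1
  4×6+1 = 25 → write 9 carry 1
  C×6+1 = 73 → write 9 carry 4
  A×6+4 = 64 → write 0 carry 4
  1×6+4 = 10 → write A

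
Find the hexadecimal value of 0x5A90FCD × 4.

Multiply each base-16 digit by 4, carrying:
  D×4 = 52 → write 4 carry 3
  C×4+3 = 51 → write 3 carry 3
  F×4+3 = 63 → write F carry 3
  0×4+3 = 3 → write 3
  9×4 = 36 → write 4 carry 2
  A×4+2 = 42 → write A carry 2
  5×4+2 = 22 → write 6 carry 1
  remaining carry: 1

0x16A43F34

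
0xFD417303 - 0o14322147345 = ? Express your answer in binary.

0b10011001111110001010010000011110

0xFD417303 = 0b11111101010000010111001100000011 in binary.
0o14322147345 = 0b1100011010010001100111011100101 in binary.
Subtract column by column in base 2:
  1-1 → 0
  1-0 → 1
  0-1 → 1 (borrow)
  0-0-1 → 1 (borrow)
  0-0-1 → 1 (borrow)
  0-1-1 → 0 (borrow)
  0-1-1 → 0 (borrow)
  0-1-1 → 0 (borrow)
  1-0-1 → 0
  1-1 → 0
  0-1 → 1 (borrow)
  0-1-1 → 0 (borrow)
  1-0-1 → 0
  1-0 → 1
  1-1 → 0
  0-1 → 1 (borrow)
  1-0-1 → 0
  0-0 → 0
  0-0 → 0
  0-1 → 1 (borrow)
  0-0-1 → 1 (borrow)
  0-0-1 → 1 (borrow)
  1-1-1 → 1 (borrow)
  0-0-1 → 1 (borrow)
  1-1-1 → 1 (borrow)
  0-1-1 → 0 (borrow)
  1-0-1 → 0
  1-0 → 1
  1-0 → 1
  1-1 → 0
  1-1 → 0
  1-0 → 1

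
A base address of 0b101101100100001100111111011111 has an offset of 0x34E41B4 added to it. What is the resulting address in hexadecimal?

0b101101100100001100111111011111 = 0x2D90CFDF in hexadecimal.
Add column by column in base 16, right to left:
  F+4 = 3 carry 1
  D+B+1 = 9 carry 1
  F+1+1 = 1 carry 1
  C+4+1 = 1 carry 1
  0+E+1 = F
  9+4 = D
  D+3 = 0 carry 1
  2+0+1 = 3

0x30DF1193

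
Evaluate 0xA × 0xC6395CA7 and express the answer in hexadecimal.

0x7BE3D9E86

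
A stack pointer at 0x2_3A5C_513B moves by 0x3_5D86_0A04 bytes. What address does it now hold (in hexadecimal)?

0x597E25B3F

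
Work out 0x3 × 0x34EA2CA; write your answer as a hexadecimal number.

Multiply each base-16 digit by 3, carrying:
  A×3 = 30 → write E carry 1
  C×3+1 = 37 → write 5 carry 2
  2×3+2 = 8 → write 8
  A×3 = 30 → write E carry 1
  E×3+1 = 43 → write B carry 2
  4×3+2 = 14 → write E
  3×3 = 9 → write 9

0x9EBE85E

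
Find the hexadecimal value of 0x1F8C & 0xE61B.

0x0608

AND each hex digit independently (no carries):
  1&E=0, F&6=6, 8&1=0, C&B=8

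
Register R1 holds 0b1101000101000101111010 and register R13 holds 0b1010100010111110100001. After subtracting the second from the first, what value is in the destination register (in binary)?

Subtract column by column in base 2:
  0-1 → 1 (borrow)
  1-0-1 → 0
  0-0 → 0
  1-0 → 1
  1-0 → 1
  1-1 → 0
  1-0 → 1
  0-1 → 1 (borrow)
  1-1-1 → 1 (borrow)
  0-1-1 → 0 (borrow)
  0-1-1 → 0 (borrow)
  0-1-1 → 0 (borrow)
  1-0-1 → 0
  0-1 → 1 (borrow)
  1-0-1 → 0
  0-0 → 0
  0-0 → 0
  0-1 → 1 (borrow)
  1-0-1 → 0
  0-1 → 1 (borrow)
  1-0-1 → 0
  1-1 → 0

0b10100010000111011001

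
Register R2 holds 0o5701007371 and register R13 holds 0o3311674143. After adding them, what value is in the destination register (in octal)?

Add column by column in base 8, right to left:
  1+3 = 4
  7+4 = 3 carry 1
  3+1+1 = 5
  7+4 = 3 carry 1
  0+7+1 = 0 carry 1
  0+6+1 = 7
  1+1 = 2
  0+1 = 1
  7+3 = 2 carry 1
  5+3+1 = 1 carry 1
  final carry 1

0o11212703534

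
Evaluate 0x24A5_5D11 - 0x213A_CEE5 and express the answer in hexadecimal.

Subtract column by column in base 16:
  1-5 → C (borrow)
  1-E-1 → 2 (borrow)
  D-E-1 → E (borrow)
  5-C-1 → 8 (borrow)
  5-A-1 → A (borrow)
  A-3-1 → 6
  4-1 → 3
  2-2 → 0

0x36A8E2C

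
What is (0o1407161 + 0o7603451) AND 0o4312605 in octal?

Add column by column in base 8, right to left:
  1+1 = 2
  6+5 = 3 carry 1
  1+4+1 = 6
  7+3 = 2 carry 1
  0+0+1 = 1
  4+6 = 2 carry 1
  1+7+1 = 1 carry 1
  final carry 1
Sum = 0o11212632; now AND with 0o4312605:
  1&0=0, 1&4=0, 2&3=2, 1&1=1, 2&2=2, 6&6=6, 3&0=0, 2&5=0

0o212600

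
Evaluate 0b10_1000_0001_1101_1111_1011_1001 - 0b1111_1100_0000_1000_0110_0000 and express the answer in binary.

0b1100001011101011101011001

Subtract column by column in base 2:
  1-0 → 1
  0-0 → 0
  0-0 → 0
  1-0 → 1
  1-0 → 1
  1-1 → 0
  0-1 → 1 (borrow)
  1-0-1 → 0
  1-0 → 1
  1-0 → 1
  1-0 → 1
  1-1 → 0
  1-0 → 1
  0-0 → 0
  1-0 → 1
  1-0 → 1
  1-0 → 1
  0-0 → 0
  0-1 → 1 (borrow)
  0-1-1 → 0 (borrow)
  0-1-1 → 0 (borrow)
  0-1-1 → 0 (borrow)
  0-1-1 → 0 (borrow)
  1-1-1 → 1 (borrow)
  0-0-1 → 1 (borrow)
  1-0-1 → 0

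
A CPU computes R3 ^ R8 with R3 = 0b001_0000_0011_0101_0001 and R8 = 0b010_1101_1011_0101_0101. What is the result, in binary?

XOR bit by bit (1 where the bits differ):
  0010000001101010001
^ 0101101101101010101
= 0111101100000000100

0b0111101100000000100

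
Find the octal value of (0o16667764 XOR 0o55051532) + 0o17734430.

0o63572706

First 0o16667764 XOR 0o55051532 = 0o43636256.
Add column by column in base 8, right to left:
  6+0 = 6
  5+3 = 0 carry 1
  2+4+1 = 7
  6+4 = 2 carry 1
  3+3+1 = 7
  6+7 = 5 carry 1
  3+7+1 = 3 carry 1
  4+1+1 = 6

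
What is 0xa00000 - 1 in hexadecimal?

The trailing 5 digits are 0, so subtracting 1 borrows through: they become F and the next digit up decrements.

0x9fffff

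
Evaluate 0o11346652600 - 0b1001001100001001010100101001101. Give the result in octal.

0o205526063

0b1001001100001001010100101001101 = 0o11141124515 in octal.
Subtract column by column in base 8:
  0-5 → 3 (borrow)
  0-1-1 → 6 (borrow)
  6-5-1 → 0
  2-4 → 6 (borrow)
  5-2-1 → 2
  6-1 → 5
  6-1 → 5
  4-4 → 0
  3-1 → 2
  1-1 → 0
  1-1 → 0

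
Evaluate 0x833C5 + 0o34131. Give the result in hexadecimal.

0x86C1E

0o34131 = 0x3859 in hexadecimal.
Add column by column in base 16, right to left:
  5+9 = E
  C+5 = 1 carry 1
  3+8+1 = C
  3+3 = 6
  8+0 = 8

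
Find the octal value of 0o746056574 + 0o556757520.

Add column by column in base 8, right to left:
  4+0 = 4
  7+2 = 1 carry 1
  5+5+1 = 3 carry 1
  6+7+1 = 6 carry 1
  5+5+1 = 3 carry 1
  0+7+1 = 0 carry 1
  6+6+1 = 5 carry 1
  4+5+1 = 2 carry 1
  7+5+1 = 5 carry 1
  final carry 1

0o1525036314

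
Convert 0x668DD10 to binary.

0b110011010001101110100010000

Expand each hex digit to 4 bits: 6=0110 6=0110 8=1000 D=1101 D=1101 1=0001 0=0000.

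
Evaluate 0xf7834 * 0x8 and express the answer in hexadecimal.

0x7bc1a0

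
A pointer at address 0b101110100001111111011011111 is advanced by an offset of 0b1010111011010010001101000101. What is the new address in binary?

Add column by column in base 2, right to left:
  1+1 = 0 carry 1
  1+0+1 = 0 carry 1
  1+1+1 = 1 carry 1
  1+0+1 = 0 carry 1
  1+0+1 = 0 carry 1
  0+0+1 = 1
  1+1 = 0 carry 1
  1+0+1 = 0 carry 1
  0+1+1 = 0 carry 1
  1+1+1 = 1 carry 1
  1+0+1 = 0 carry 1
  1+0+1 = 0 carry 1
  1+0+1 = 0 carry 1
  1+1+1 = 1 carry 1
  1+0+1 = 0 carry 1
  1+0+1 = 0 carry 1
  0+1+1 = 0 carry 1
  0+0+1 = 1
  0+1 = 1
  0+1 = 1
  1+0 = 1
  0+1 = 1
  1+1 = 0 carry 1
  1+1+1 = 1 carry 1
  1+0+1 = 0 carry 1
  0+1+1 = 0 carry 1
  1+0+1 = 0 carry 1
  0+1+1 = 0 carry 1
  final carry 1

0b10000101111100010001000100100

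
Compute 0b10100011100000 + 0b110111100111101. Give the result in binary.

0b1001100000011101

Add column by column in base 2, right to left:
  0+1 = 1
  0+0 = 0
  0+1 = 1
  0+1 = 1
  0+1 = 1
  1+1 = 0 carry 1
  1+0+1 = 0 carry 1
  1+0+1 = 0 carry 1
  0+1+1 = 0 carry 1
  0+1+1 = 0 carry 1
  0+1+1 = 0 carry 1
  1+1+1 = 1 carry 1
  0+0+1 = 1
  1+1 = 0 carry 1
  0+1+1 = 0 carry 1
  final carry 1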